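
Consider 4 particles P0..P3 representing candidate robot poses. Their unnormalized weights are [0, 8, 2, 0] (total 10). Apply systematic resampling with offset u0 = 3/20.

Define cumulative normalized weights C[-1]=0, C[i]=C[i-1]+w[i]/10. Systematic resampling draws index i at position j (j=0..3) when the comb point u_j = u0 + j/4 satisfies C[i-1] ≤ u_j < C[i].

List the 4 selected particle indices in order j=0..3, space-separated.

C = [0, 4/5, 1, 1]
j=0: u_0=3/20 ∈ [0, 4/5) → index 1
j=1: u_1=2/5 ∈ [0, 4/5) → index 1
j=2: u_2=13/20 ∈ [0, 4/5) → index 1
j=3: u_3=9/10 ∈ [4/5, 1) → index 2

1 1 1 2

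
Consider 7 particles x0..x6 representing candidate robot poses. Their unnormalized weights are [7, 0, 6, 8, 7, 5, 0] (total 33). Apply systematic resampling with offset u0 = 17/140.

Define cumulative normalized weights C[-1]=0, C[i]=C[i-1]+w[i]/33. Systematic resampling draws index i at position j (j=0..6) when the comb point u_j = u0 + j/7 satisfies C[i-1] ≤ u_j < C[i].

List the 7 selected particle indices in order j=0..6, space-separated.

0 2 3 3 4 4 5

C = [7/33, 7/33, 13/33, 7/11, 28/33, 1, 1]
j=0: u_0=17/140 ∈ [0, 7/33) → index 0
j=1: u_1=37/140 ∈ [7/33, 13/33) → index 2
j=2: u_2=57/140 ∈ [13/33, 7/11) → index 3
j=3: u_3=11/20 ∈ [13/33, 7/11) → index 3
j=4: u_4=97/140 ∈ [7/11, 28/33) → index 4
j=5: u_5=117/140 ∈ [7/11, 28/33) → index 4
j=6: u_6=137/140 ∈ [28/33, 1) → index 5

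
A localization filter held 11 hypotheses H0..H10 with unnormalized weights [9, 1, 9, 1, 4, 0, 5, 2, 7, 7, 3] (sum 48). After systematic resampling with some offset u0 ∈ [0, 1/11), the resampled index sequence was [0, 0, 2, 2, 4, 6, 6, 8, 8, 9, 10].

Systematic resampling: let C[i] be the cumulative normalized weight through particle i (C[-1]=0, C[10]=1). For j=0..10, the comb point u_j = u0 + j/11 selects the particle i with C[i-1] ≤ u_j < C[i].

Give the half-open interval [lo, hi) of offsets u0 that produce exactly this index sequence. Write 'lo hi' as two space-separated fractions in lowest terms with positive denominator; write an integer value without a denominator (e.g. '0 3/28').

C = [3/16, 5/24, 19/48, 5/12, 1/2, 1/2, 29/48, 31/48, 19/24, 15/16, 1]
j=0 picked index 0: u0 ∈ [0, 3/16)
j=1 picked index 0: u0 ∈ [-1/11, 17/176)
j=2 picked index 2: u0 ∈ [7/264, 113/528)
j=3 picked index 2: u0 ∈ [-17/264, 65/528)
j=4 picked index 4: u0 ∈ [7/132, 3/22)
j=5 picked index 6: u0 ∈ [1/22, 79/528)
j=6 picked index 6: u0 ∈ [-1/22, 31/528)
j=7 picked index 8: u0 ∈ [5/528, 41/264)
j=8 picked index 8: u0 ∈ [-43/528, 17/264)
j=9 picked index 9: u0 ∈ [-7/264, 21/176)
j=10 picked index 10: u0 ∈ [5/176, 1/11)
intersection: [7/132, 31/528)

7/132 31/528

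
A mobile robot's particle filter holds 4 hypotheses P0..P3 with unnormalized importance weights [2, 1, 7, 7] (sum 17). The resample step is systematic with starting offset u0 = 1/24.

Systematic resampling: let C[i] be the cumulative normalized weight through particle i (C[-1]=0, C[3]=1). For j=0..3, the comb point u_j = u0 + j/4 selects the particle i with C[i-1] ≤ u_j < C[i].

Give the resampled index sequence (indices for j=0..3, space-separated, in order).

0 2 2 3

C = [2/17, 3/17, 10/17, 1]
j=0: u_0=1/24 ∈ [0, 2/17) → index 0
j=1: u_1=7/24 ∈ [3/17, 10/17) → index 2
j=2: u_2=13/24 ∈ [3/17, 10/17) → index 2
j=3: u_3=19/24 ∈ [10/17, 1) → index 3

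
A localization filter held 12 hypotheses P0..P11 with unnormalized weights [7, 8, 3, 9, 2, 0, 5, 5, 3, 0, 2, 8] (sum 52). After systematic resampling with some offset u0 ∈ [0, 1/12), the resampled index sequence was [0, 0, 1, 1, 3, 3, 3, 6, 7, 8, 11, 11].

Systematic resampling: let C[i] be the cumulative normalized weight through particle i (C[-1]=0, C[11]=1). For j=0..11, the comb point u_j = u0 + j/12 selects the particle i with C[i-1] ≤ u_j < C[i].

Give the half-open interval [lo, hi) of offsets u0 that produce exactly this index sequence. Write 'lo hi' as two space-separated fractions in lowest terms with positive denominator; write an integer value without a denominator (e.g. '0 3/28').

C = [7/52, 15/52, 9/26, 27/52, 29/52, 29/52, 17/26, 3/4, 21/26, 21/26, 11/13, 1]
j=0 picked index 0: u0 ∈ [0, 7/52)
j=1 picked index 0: u0 ∈ [-1/12, 2/39)
j=2 picked index 1: u0 ∈ [-5/156, 19/156)
j=3 picked index 1: u0 ∈ [-3/26, 1/26)
j=4 picked index 3: u0 ∈ [1/78, 29/156)
j=5 picked index 3: u0 ∈ [-11/156, 4/39)
j=6 picked index 3: u0 ∈ [-2/13, 1/52)
j=7 picked index 6: u0 ∈ [-1/39, 11/156)
j=8 picked index 7: u0 ∈ [-1/78, 1/12)
j=9 picked index 8: u0 ∈ [0, 3/52)
j=10 picked index 11: u0 ∈ [1/78, 1/6)
j=11 picked index 11: u0 ∈ [-11/156, 1/12)
intersection: [1/78, 1/52)

1/78 1/52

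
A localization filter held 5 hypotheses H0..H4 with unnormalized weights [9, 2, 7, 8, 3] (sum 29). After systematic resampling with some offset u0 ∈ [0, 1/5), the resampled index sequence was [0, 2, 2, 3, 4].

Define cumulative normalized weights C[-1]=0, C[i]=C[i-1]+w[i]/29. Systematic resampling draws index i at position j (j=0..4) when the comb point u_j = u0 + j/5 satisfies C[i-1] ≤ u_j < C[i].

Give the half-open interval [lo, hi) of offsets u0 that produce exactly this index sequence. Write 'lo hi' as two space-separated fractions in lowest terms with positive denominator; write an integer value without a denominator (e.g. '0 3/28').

C = [9/29, 11/29, 18/29, 26/29, 1]
j=0 picked index 0: u0 ∈ [0, 9/29)
j=1 picked index 2: u0 ∈ [26/145, 61/145)
j=2 picked index 2: u0 ∈ [-3/145, 32/145)
j=3 picked index 3: u0 ∈ [3/145, 43/145)
j=4 picked index 4: u0 ∈ [14/145, 1/5)
intersection: [26/145, 1/5)

26/145 1/5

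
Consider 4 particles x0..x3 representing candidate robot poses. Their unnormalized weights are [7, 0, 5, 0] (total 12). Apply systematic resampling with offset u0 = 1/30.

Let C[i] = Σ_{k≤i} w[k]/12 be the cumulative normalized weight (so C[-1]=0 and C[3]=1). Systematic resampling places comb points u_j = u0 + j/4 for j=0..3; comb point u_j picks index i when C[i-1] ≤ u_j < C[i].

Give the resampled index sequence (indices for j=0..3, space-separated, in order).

0 0 0 2

C = [7/12, 7/12, 1, 1]
j=0: u_0=1/30 ∈ [0, 7/12) → index 0
j=1: u_1=17/60 ∈ [0, 7/12) → index 0
j=2: u_2=8/15 ∈ [0, 7/12) → index 0
j=3: u_3=47/60 ∈ [7/12, 1) → index 2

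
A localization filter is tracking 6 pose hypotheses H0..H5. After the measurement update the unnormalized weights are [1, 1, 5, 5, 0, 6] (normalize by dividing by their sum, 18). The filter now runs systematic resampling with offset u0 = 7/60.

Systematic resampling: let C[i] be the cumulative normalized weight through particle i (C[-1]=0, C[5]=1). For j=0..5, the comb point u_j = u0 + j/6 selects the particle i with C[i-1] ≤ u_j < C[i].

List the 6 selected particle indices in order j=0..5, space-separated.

C = [1/18, 1/9, 7/18, 2/3, 2/3, 1]
j=0: u_0=7/60 ∈ [1/9, 7/18) → index 2
j=1: u_1=17/60 ∈ [1/9, 7/18) → index 2
j=2: u_2=9/20 ∈ [7/18, 2/3) → index 3
j=3: u_3=37/60 ∈ [7/18, 2/3) → index 3
j=4: u_4=47/60 ∈ [2/3, 1) → index 5
j=5: u_5=19/20 ∈ [2/3, 1) → index 5

2 2 3 3 5 5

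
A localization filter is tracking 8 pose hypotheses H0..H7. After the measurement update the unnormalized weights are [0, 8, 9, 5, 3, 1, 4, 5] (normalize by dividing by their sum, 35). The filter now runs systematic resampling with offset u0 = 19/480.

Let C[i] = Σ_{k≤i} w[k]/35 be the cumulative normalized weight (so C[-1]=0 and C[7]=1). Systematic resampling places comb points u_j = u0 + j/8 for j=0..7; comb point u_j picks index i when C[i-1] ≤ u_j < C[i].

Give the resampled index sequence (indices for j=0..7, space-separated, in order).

C = [0, 8/35, 17/35, 22/35, 5/7, 26/35, 6/7, 1]
j=0: u_0=19/480 ∈ [0, 8/35) → index 1
j=1: u_1=79/480 ∈ [0, 8/35) → index 1
j=2: u_2=139/480 ∈ [8/35, 17/35) → index 2
j=3: u_3=199/480 ∈ [8/35, 17/35) → index 2
j=4: u_4=259/480 ∈ [17/35, 22/35) → index 3
j=5: u_5=319/480 ∈ [22/35, 5/7) → index 4
j=6: u_6=379/480 ∈ [26/35, 6/7) → index 6
j=7: u_7=439/480 ∈ [6/7, 1) → index 7

1 1 2 2 3 4 6 7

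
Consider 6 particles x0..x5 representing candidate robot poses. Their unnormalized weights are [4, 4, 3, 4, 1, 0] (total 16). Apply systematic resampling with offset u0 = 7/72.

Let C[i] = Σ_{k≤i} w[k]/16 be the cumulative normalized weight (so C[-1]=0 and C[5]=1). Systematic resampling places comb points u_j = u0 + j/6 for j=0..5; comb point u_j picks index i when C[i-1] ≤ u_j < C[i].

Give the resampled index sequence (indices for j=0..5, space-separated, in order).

0 1 1 2 3 3

C = [1/4, 1/2, 11/16, 15/16, 1, 1]
j=0: u_0=7/72 ∈ [0, 1/4) → index 0
j=1: u_1=19/72 ∈ [1/4, 1/2) → index 1
j=2: u_2=31/72 ∈ [1/4, 1/2) → index 1
j=3: u_3=43/72 ∈ [1/2, 11/16) → index 2
j=4: u_4=55/72 ∈ [11/16, 15/16) → index 3
j=5: u_5=67/72 ∈ [11/16, 15/16) → index 3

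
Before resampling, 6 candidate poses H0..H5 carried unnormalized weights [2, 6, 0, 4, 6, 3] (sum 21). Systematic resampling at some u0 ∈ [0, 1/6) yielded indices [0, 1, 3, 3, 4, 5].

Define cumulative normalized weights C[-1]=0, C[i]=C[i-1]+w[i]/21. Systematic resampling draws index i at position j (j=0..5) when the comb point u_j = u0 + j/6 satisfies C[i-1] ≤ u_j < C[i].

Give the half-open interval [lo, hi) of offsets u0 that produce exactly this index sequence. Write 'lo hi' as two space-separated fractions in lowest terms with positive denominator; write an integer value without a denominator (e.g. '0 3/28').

C = [2/21, 8/21, 8/21, 4/7, 6/7, 1]
j=0 picked index 0: u0 ∈ [0, 2/21)
j=1 picked index 1: u0 ∈ [-1/14, 3/14)
j=2 picked index 3: u0 ∈ [1/21, 5/21)
j=3 picked index 3: u0 ∈ [-5/42, 1/14)
j=4 picked index 4: u0 ∈ [-2/21, 4/21)
j=5 picked index 5: u0 ∈ [1/42, 1/6)
intersection: [1/21, 1/14)

1/21 1/14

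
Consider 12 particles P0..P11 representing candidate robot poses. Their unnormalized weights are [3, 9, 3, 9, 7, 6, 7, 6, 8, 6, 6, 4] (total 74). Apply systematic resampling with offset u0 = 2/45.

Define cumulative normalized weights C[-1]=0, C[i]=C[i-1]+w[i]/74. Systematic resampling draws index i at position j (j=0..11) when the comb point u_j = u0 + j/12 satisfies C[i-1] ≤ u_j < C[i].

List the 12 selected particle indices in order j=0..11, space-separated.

1 1 3 3 4 5 6 7 8 9 10 11

C = [3/74, 6/37, 15/74, 12/37, 31/74, 1/2, 22/37, 25/37, 29/37, 32/37, 35/37, 1]
j=0: u_0=2/45 ∈ [3/74, 6/37) → index 1
j=1: u_1=23/180 ∈ [3/74, 6/37) → index 1
j=2: u_2=19/90 ∈ [15/74, 12/37) → index 3
j=3: u_3=53/180 ∈ [15/74, 12/37) → index 3
j=4: u_4=17/45 ∈ [12/37, 31/74) → index 4
j=5: u_5=83/180 ∈ [31/74, 1/2) → index 5
j=6: u_6=49/90 ∈ [1/2, 22/37) → index 6
j=7: u_7=113/180 ∈ [22/37, 25/37) → index 7
j=8: u_8=32/45 ∈ [25/37, 29/37) → index 8
j=9: u_9=143/180 ∈ [29/37, 32/37) → index 9
j=10: u_10=79/90 ∈ [32/37, 35/37) → index 10
j=11: u_11=173/180 ∈ [35/37, 1) → index 11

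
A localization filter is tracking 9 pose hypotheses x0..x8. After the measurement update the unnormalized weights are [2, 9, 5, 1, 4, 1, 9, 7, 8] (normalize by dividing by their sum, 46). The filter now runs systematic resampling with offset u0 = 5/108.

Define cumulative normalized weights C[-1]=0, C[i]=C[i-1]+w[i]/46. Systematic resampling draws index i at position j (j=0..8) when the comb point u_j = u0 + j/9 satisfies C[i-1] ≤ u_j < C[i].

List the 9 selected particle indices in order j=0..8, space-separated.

C = [1/23, 11/46, 8/23, 17/46, 21/46, 11/23, 31/46, 19/23, 1]
j=0: u_0=5/108 ∈ [1/23, 11/46) → index 1
j=1: u_1=17/108 ∈ [1/23, 11/46) → index 1
j=2: u_2=29/108 ∈ [11/46, 8/23) → index 2
j=3: u_3=41/108 ∈ [17/46, 21/46) → index 4
j=4: u_4=53/108 ∈ [11/23, 31/46) → index 6
j=5: u_5=65/108 ∈ [11/23, 31/46) → index 6
j=6: u_6=77/108 ∈ [31/46, 19/23) → index 7
j=7: u_7=89/108 ∈ [31/46, 19/23) → index 7
j=8: u_8=101/108 ∈ [19/23, 1) → index 8

1 1 2 4 6 6 7 7 8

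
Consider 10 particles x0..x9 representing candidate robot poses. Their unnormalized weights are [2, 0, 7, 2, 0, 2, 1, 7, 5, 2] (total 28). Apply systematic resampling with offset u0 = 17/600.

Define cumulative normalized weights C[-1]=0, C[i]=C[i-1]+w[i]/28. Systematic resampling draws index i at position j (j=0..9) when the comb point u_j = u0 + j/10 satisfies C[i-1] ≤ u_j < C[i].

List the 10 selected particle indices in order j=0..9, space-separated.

0 2 2 3 5 7 7 7 8 8

C = [1/14, 1/14, 9/28, 11/28, 11/28, 13/28, 1/2, 3/4, 13/14, 1]
j=0: u_0=17/600 ∈ [0, 1/14) → index 0
j=1: u_1=77/600 ∈ [1/14, 9/28) → index 2
j=2: u_2=137/600 ∈ [1/14, 9/28) → index 2
j=3: u_3=197/600 ∈ [9/28, 11/28) → index 3
j=4: u_4=257/600 ∈ [11/28, 13/28) → index 5
j=5: u_5=317/600 ∈ [1/2, 3/4) → index 7
j=6: u_6=377/600 ∈ [1/2, 3/4) → index 7
j=7: u_7=437/600 ∈ [1/2, 3/4) → index 7
j=8: u_8=497/600 ∈ [3/4, 13/14) → index 8
j=9: u_9=557/600 ∈ [3/4, 13/14) → index 8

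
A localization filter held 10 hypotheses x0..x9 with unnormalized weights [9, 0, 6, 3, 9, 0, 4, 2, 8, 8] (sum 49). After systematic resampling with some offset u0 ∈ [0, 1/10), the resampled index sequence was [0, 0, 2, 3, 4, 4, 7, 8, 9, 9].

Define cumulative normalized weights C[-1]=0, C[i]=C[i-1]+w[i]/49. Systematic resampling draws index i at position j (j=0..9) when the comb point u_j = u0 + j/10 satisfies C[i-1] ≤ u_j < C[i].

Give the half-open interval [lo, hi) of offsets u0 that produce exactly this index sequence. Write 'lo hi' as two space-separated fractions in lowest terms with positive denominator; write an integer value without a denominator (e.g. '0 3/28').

C = [9/49, 9/49, 15/49, 18/49, 27/49, 27/49, 31/49, 33/49, 41/49, 1]
j=0 picked index 0: u0 ∈ [0, 9/49)
j=1 picked index 0: u0 ∈ [-1/10, 41/490)
j=2 picked index 2: u0 ∈ [-4/245, 26/245)
j=3 picked index 3: u0 ∈ [3/490, 33/490)
j=4 picked index 4: u0 ∈ [-8/245, 37/245)
j=5 picked index 4: u0 ∈ [-13/98, 5/98)
j=6 picked index 7: u0 ∈ [8/245, 18/245)
j=7 picked index 8: u0 ∈ [-13/490, 67/490)
j=8 picked index 9: u0 ∈ [9/245, 1/5)
j=9 picked index 9: u0 ∈ [-31/490, 1/10)
intersection: [9/245, 5/98)

9/245 5/98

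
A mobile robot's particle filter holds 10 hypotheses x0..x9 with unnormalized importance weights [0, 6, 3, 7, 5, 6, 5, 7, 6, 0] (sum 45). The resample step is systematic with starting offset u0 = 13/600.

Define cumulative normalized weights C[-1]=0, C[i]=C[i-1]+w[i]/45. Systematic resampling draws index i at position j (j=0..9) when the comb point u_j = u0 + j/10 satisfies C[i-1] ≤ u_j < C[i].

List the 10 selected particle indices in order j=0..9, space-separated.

1 1 3 3 4 5 6 7 7 8

C = [0, 2/15, 1/5, 16/45, 7/15, 3/5, 32/45, 13/15, 1, 1]
j=0: u_0=13/600 ∈ [0, 2/15) → index 1
j=1: u_1=73/600 ∈ [0, 2/15) → index 1
j=2: u_2=133/600 ∈ [1/5, 16/45) → index 3
j=3: u_3=193/600 ∈ [1/5, 16/45) → index 3
j=4: u_4=253/600 ∈ [16/45, 7/15) → index 4
j=5: u_5=313/600 ∈ [7/15, 3/5) → index 5
j=6: u_6=373/600 ∈ [3/5, 32/45) → index 6
j=7: u_7=433/600 ∈ [32/45, 13/15) → index 7
j=8: u_8=493/600 ∈ [32/45, 13/15) → index 7
j=9: u_9=553/600 ∈ [13/15, 1) → index 8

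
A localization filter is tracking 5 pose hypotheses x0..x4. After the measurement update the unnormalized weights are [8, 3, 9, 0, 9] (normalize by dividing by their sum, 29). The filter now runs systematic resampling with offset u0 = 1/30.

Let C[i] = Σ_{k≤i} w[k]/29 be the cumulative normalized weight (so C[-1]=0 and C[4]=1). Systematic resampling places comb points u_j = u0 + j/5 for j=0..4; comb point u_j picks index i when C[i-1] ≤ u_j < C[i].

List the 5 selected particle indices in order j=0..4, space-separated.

C = [8/29, 11/29, 20/29, 20/29, 1]
j=0: u_0=1/30 ∈ [0, 8/29) → index 0
j=1: u_1=7/30 ∈ [0, 8/29) → index 0
j=2: u_2=13/30 ∈ [11/29, 20/29) → index 2
j=3: u_3=19/30 ∈ [11/29, 20/29) → index 2
j=4: u_4=5/6 ∈ [20/29, 1) → index 4

0 0 2 2 4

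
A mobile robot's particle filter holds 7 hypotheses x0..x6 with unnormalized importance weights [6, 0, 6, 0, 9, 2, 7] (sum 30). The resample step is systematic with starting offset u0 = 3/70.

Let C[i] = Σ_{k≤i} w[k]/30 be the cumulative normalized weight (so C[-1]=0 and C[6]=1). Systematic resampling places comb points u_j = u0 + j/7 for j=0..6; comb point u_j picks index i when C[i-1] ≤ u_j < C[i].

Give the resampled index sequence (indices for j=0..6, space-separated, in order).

C = [1/5, 1/5, 2/5, 2/5, 7/10, 23/30, 1]
j=0: u_0=3/70 ∈ [0, 1/5) → index 0
j=1: u_1=13/70 ∈ [0, 1/5) → index 0
j=2: u_2=23/70 ∈ [1/5, 2/5) → index 2
j=3: u_3=33/70 ∈ [2/5, 7/10) → index 4
j=4: u_4=43/70 ∈ [2/5, 7/10) → index 4
j=5: u_5=53/70 ∈ [7/10, 23/30) → index 5
j=6: u_6=9/10 ∈ [23/30, 1) → index 6

0 0 2 4 4 5 6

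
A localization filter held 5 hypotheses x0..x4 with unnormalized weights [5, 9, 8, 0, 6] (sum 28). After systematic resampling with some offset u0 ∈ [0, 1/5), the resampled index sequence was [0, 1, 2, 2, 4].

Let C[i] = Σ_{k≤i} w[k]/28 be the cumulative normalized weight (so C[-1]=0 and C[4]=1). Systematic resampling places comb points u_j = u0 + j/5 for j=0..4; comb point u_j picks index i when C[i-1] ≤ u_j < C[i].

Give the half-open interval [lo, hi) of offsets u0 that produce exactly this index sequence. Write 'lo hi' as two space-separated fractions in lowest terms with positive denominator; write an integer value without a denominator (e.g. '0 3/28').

C = [5/28, 1/2, 11/14, 11/14, 1]
j=0 picked index 0: u0 ∈ [0, 5/28)
j=1 picked index 1: u0 ∈ [-3/140, 3/10)
j=2 picked index 2: u0 ∈ [1/10, 27/70)
j=3 picked index 2: u0 ∈ [-1/10, 13/70)
j=4 picked index 4: u0 ∈ [-1/70, 1/5)
intersection: [1/10, 5/28)

1/10 5/28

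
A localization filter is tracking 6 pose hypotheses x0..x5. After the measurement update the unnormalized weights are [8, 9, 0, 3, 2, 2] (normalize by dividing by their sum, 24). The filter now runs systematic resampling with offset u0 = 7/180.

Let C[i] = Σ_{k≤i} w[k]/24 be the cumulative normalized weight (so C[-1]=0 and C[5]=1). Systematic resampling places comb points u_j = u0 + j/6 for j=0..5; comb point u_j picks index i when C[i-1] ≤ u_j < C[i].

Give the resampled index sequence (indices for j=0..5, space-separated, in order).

0 0 1 1 1 4

C = [1/3, 17/24, 17/24, 5/6, 11/12, 1]
j=0: u_0=7/180 ∈ [0, 1/3) → index 0
j=1: u_1=37/180 ∈ [0, 1/3) → index 0
j=2: u_2=67/180 ∈ [1/3, 17/24) → index 1
j=3: u_3=97/180 ∈ [1/3, 17/24) → index 1
j=4: u_4=127/180 ∈ [1/3, 17/24) → index 1
j=5: u_5=157/180 ∈ [5/6, 11/12) → index 4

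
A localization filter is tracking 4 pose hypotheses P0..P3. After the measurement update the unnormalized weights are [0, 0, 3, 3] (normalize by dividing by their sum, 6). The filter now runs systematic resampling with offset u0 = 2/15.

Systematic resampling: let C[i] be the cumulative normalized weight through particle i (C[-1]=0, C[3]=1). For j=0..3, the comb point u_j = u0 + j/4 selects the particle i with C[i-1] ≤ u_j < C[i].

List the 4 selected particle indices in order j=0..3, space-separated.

2 2 3 3

C = [0, 0, 1/2, 1]
j=0: u_0=2/15 ∈ [0, 1/2) → index 2
j=1: u_1=23/60 ∈ [0, 1/2) → index 2
j=2: u_2=19/30 ∈ [1/2, 1) → index 3
j=3: u_3=53/60 ∈ [1/2, 1) → index 3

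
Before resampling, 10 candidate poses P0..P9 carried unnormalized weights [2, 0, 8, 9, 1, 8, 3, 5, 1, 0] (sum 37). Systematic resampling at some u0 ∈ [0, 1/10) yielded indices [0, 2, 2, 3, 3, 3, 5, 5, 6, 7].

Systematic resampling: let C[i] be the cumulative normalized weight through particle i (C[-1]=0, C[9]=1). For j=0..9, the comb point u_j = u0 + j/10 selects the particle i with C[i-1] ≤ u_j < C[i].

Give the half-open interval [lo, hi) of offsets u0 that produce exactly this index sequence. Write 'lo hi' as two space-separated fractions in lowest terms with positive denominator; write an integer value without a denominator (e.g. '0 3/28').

C = [2/37, 2/37, 10/37, 19/37, 20/37, 28/37, 31/37, 36/37, 1, 1]
j=0 picked index 0: u0 ∈ [0, 2/37)
j=1 picked index 2: u0 ∈ [-17/370, 63/370)
j=2 picked index 2: u0 ∈ [-27/185, 13/185)
j=3 picked index 3: u0 ∈ [-11/370, 79/370)
j=4 picked index 3: u0 ∈ [-24/185, 21/185)
j=5 picked index 3: u0 ∈ [-17/74, 1/74)
j=6 picked index 5: u0 ∈ [-11/185, 29/185)
j=7 picked index 5: u0 ∈ [-59/370, 21/370)
j=8 picked index 6: u0 ∈ [-8/185, 7/185)
j=9 picked index 7: u0 ∈ [-23/370, 27/370)
intersection: [0, 1/74)

0 1/74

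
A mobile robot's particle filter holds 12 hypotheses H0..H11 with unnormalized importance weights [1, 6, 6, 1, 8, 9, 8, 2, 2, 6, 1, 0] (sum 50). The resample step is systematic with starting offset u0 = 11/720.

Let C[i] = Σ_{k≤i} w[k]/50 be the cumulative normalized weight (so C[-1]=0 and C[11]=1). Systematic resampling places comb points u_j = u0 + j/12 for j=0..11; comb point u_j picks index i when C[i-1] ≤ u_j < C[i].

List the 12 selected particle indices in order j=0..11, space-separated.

0 1 2 3 4 4 5 5 6 6 8 9

C = [1/50, 7/50, 13/50, 7/25, 11/25, 31/50, 39/50, 41/50, 43/50, 49/50, 1, 1]
j=0: u_0=11/720 ∈ [0, 1/50) → index 0
j=1: u_1=71/720 ∈ [1/50, 7/50) → index 1
j=2: u_2=131/720 ∈ [7/50, 13/50) → index 2
j=3: u_3=191/720 ∈ [13/50, 7/25) → index 3
j=4: u_4=251/720 ∈ [7/25, 11/25) → index 4
j=5: u_5=311/720 ∈ [7/25, 11/25) → index 4
j=6: u_6=371/720 ∈ [11/25, 31/50) → index 5
j=7: u_7=431/720 ∈ [11/25, 31/50) → index 5
j=8: u_8=491/720 ∈ [31/50, 39/50) → index 6
j=9: u_9=551/720 ∈ [31/50, 39/50) → index 6
j=10: u_10=611/720 ∈ [41/50, 43/50) → index 8
j=11: u_11=671/720 ∈ [43/50, 49/50) → index 9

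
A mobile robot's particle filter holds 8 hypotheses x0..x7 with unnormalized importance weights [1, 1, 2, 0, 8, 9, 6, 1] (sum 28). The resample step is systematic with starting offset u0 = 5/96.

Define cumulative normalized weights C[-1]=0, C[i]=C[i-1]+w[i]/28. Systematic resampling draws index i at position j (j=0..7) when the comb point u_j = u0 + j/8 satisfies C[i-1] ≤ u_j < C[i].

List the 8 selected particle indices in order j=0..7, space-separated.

C = [1/28, 1/14, 1/7, 1/7, 3/7, 3/4, 27/28, 1]
j=0: u_0=5/96 ∈ [1/28, 1/14) → index 1
j=1: u_1=17/96 ∈ [1/7, 3/7) → index 4
j=2: u_2=29/96 ∈ [1/7, 3/7) → index 4
j=3: u_3=41/96 ∈ [1/7, 3/7) → index 4
j=4: u_4=53/96 ∈ [3/7, 3/4) → index 5
j=5: u_5=65/96 ∈ [3/7, 3/4) → index 5
j=6: u_6=77/96 ∈ [3/4, 27/28) → index 6
j=7: u_7=89/96 ∈ [3/4, 27/28) → index 6

1 4 4 4 5 5 6 6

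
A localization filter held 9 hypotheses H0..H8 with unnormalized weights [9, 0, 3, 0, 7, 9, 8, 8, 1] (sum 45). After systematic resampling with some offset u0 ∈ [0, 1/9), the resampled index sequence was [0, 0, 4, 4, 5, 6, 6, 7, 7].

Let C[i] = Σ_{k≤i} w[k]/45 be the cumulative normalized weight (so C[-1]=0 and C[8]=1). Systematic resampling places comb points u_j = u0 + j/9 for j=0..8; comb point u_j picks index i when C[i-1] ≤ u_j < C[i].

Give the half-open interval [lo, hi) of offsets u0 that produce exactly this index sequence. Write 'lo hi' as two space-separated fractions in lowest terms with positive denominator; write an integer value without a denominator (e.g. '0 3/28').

C = [1/5, 1/5, 4/15, 4/15, 19/45, 28/45, 4/5, 44/45, 1]
j=0 picked index 0: u0 ∈ [0, 1/5)
j=1 picked index 0: u0 ∈ [-1/9, 4/45)
j=2 picked index 4: u0 ∈ [2/45, 1/5)
j=3 picked index 4: u0 ∈ [-1/15, 4/45)
j=4 picked index 5: u0 ∈ [-1/45, 8/45)
j=5 picked index 6: u0 ∈ [1/15, 11/45)
j=6 picked index 6: u0 ∈ [-2/45, 2/15)
j=7 picked index 7: u0 ∈ [1/45, 1/5)
j=8 picked index 7: u0 ∈ [-4/45, 4/45)
intersection: [1/15, 4/45)

1/15 4/45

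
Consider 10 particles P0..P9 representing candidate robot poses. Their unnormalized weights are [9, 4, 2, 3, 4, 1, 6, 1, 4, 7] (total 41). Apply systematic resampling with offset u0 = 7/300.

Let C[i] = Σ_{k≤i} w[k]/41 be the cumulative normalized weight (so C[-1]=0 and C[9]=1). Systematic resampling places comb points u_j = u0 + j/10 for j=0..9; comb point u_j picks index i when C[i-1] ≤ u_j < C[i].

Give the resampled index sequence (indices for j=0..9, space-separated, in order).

0 0 1 2 3 4 6 7 8 9

C = [9/41, 13/41, 15/41, 18/41, 22/41, 23/41, 29/41, 30/41, 34/41, 1]
j=0: u_0=7/300 ∈ [0, 9/41) → index 0
j=1: u_1=37/300 ∈ [0, 9/41) → index 0
j=2: u_2=67/300 ∈ [9/41, 13/41) → index 1
j=3: u_3=97/300 ∈ [13/41, 15/41) → index 2
j=4: u_4=127/300 ∈ [15/41, 18/41) → index 3
j=5: u_5=157/300 ∈ [18/41, 22/41) → index 4
j=6: u_6=187/300 ∈ [23/41, 29/41) → index 6
j=7: u_7=217/300 ∈ [29/41, 30/41) → index 7
j=8: u_8=247/300 ∈ [30/41, 34/41) → index 8
j=9: u_9=277/300 ∈ [34/41, 1) → index 9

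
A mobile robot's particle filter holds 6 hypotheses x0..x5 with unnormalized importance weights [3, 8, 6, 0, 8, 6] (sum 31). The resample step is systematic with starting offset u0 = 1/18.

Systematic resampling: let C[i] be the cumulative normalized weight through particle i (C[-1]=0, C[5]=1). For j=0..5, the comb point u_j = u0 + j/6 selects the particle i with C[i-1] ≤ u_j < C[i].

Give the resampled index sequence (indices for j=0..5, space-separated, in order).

0 1 2 4 4 5

C = [3/31, 11/31, 17/31, 17/31, 25/31, 1]
j=0: u_0=1/18 ∈ [0, 3/31) → index 0
j=1: u_1=2/9 ∈ [3/31, 11/31) → index 1
j=2: u_2=7/18 ∈ [11/31, 17/31) → index 2
j=3: u_3=5/9 ∈ [17/31, 25/31) → index 4
j=4: u_4=13/18 ∈ [17/31, 25/31) → index 4
j=5: u_5=8/9 ∈ [25/31, 1) → index 5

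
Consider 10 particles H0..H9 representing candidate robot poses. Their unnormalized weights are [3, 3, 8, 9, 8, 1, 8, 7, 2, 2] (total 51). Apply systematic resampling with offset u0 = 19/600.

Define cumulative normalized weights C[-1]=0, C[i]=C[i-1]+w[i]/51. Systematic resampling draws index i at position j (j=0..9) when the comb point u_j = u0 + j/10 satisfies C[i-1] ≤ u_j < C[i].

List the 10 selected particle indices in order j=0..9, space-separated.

0 2 2 3 3 4 6 6 7 8

C = [1/17, 2/17, 14/51, 23/51, 31/51, 32/51, 40/51, 47/51, 49/51, 1]
j=0: u_0=19/600 ∈ [0, 1/17) → index 0
j=1: u_1=79/600 ∈ [2/17, 14/51) → index 2
j=2: u_2=139/600 ∈ [2/17, 14/51) → index 2
j=3: u_3=199/600 ∈ [14/51, 23/51) → index 3
j=4: u_4=259/600 ∈ [14/51, 23/51) → index 3
j=5: u_5=319/600 ∈ [23/51, 31/51) → index 4
j=6: u_6=379/600 ∈ [32/51, 40/51) → index 6
j=7: u_7=439/600 ∈ [32/51, 40/51) → index 6
j=8: u_8=499/600 ∈ [40/51, 47/51) → index 7
j=9: u_9=559/600 ∈ [47/51, 49/51) → index 8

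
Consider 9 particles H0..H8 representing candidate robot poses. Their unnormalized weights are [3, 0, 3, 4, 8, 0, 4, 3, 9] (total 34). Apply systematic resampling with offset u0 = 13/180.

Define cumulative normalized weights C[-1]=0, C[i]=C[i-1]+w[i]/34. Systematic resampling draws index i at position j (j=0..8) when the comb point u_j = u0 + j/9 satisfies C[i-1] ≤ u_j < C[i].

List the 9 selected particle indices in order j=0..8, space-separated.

0 3 4 4 4 6 8 8 8

C = [3/34, 3/34, 3/17, 5/17, 9/17, 9/17, 11/17, 25/34, 1]
j=0: u_0=13/180 ∈ [0, 3/34) → index 0
j=1: u_1=11/60 ∈ [3/17, 5/17) → index 3
j=2: u_2=53/180 ∈ [5/17, 9/17) → index 4
j=3: u_3=73/180 ∈ [5/17, 9/17) → index 4
j=4: u_4=31/60 ∈ [5/17, 9/17) → index 4
j=5: u_5=113/180 ∈ [9/17, 11/17) → index 6
j=6: u_6=133/180 ∈ [25/34, 1) → index 8
j=7: u_7=17/20 ∈ [25/34, 1) → index 8
j=8: u_8=173/180 ∈ [25/34, 1) → index 8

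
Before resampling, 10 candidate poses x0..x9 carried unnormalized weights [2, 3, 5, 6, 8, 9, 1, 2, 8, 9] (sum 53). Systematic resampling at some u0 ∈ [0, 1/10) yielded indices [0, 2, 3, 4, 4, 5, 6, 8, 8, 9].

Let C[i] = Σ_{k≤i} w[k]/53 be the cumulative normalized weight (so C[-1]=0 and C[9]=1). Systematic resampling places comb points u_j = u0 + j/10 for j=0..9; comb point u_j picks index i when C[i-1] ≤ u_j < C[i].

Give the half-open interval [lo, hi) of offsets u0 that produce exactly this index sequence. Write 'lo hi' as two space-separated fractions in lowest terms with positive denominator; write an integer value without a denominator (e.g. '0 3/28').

6/265 8/265

C = [2/53, 5/53, 10/53, 16/53, 24/53, 33/53, 34/53, 36/53, 44/53, 1]
j=0 picked index 0: u0 ∈ [0, 2/53)
j=1 picked index 2: u0 ∈ [-3/530, 47/530)
j=2 picked index 3: u0 ∈ [-3/265, 27/265)
j=3 picked index 4: u0 ∈ [1/530, 81/530)
j=4 picked index 4: u0 ∈ [-26/265, 14/265)
j=5 picked index 5: u0 ∈ [-5/106, 13/106)
j=6 picked index 6: u0 ∈ [6/265, 11/265)
j=7 picked index 8: u0 ∈ [-11/530, 69/530)
j=8 picked index 8: u0 ∈ [-32/265, 8/265)
j=9 picked index 9: u0 ∈ [-37/530, 1/10)
intersection: [6/265, 8/265)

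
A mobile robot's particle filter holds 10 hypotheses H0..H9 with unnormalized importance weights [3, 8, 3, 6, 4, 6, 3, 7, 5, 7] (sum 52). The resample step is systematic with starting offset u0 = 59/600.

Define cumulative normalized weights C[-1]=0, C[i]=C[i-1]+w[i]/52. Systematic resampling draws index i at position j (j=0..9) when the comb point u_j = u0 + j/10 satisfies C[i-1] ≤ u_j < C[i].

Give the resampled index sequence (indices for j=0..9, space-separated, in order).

C = [3/52, 11/52, 7/26, 5/13, 6/13, 15/26, 33/52, 10/13, 45/52, 1]
j=0: u_0=59/600 ∈ [3/52, 11/52) → index 1
j=1: u_1=119/600 ∈ [3/52, 11/52) → index 1
j=2: u_2=179/600 ∈ [7/26, 5/13) → index 3
j=3: u_3=239/600 ∈ [5/13, 6/13) → index 4
j=4: u_4=299/600 ∈ [6/13, 15/26) → index 5
j=5: u_5=359/600 ∈ [15/26, 33/52) → index 6
j=6: u_6=419/600 ∈ [33/52, 10/13) → index 7
j=7: u_7=479/600 ∈ [10/13, 45/52) → index 8
j=8: u_8=539/600 ∈ [45/52, 1) → index 9
j=9: u_9=599/600 ∈ [45/52, 1) → index 9

1 1 3 4 5 6 7 8 9 9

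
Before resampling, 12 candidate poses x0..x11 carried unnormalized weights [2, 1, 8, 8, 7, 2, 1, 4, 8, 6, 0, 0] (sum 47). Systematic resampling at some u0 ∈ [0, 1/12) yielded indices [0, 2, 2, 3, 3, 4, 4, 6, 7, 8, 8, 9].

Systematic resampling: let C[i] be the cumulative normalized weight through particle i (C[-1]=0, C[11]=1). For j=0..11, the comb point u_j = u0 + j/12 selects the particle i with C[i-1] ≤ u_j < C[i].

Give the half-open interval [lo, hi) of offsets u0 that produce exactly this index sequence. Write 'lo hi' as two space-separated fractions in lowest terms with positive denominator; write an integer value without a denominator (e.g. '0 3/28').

7/564 19/564

C = [2/47, 3/47, 11/47, 19/47, 26/47, 28/47, 29/47, 33/47, 41/47, 1, 1, 1]
j=0 picked index 0: u0 ∈ [0, 2/47)
j=1 picked index 2: u0 ∈ [-11/564, 85/564)
j=2 picked index 2: u0 ∈ [-29/282, 19/282)
j=3 picked index 3: u0 ∈ [-3/188, 29/188)
j=4 picked index 3: u0 ∈ [-14/141, 10/141)
j=5 picked index 4: u0 ∈ [-7/564, 77/564)
j=6 picked index 4: u0 ∈ [-9/94, 5/94)
j=7 picked index 6: u0 ∈ [7/564, 19/564)
j=8 picked index 7: u0 ∈ [-7/141, 5/141)
j=9 picked index 8: u0 ∈ [-9/188, 23/188)
j=10 picked index 8: u0 ∈ [-37/282, 11/282)
j=11 picked index 9: u0 ∈ [-25/564, 1/12)
intersection: [7/564, 19/564)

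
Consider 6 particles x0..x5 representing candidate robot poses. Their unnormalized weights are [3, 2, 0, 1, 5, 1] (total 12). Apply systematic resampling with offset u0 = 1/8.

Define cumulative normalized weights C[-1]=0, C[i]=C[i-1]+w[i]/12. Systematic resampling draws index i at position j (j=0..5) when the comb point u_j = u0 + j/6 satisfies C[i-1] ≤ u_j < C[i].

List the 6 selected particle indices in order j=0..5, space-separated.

C = [1/4, 5/12, 5/12, 1/2, 11/12, 1]
j=0: u_0=1/8 ∈ [0, 1/4) → index 0
j=1: u_1=7/24 ∈ [1/4, 5/12) → index 1
j=2: u_2=11/24 ∈ [5/12, 1/2) → index 3
j=3: u_3=5/8 ∈ [1/2, 11/12) → index 4
j=4: u_4=19/24 ∈ [1/2, 11/12) → index 4
j=5: u_5=23/24 ∈ [11/12, 1) → index 5

0 1 3 4 4 5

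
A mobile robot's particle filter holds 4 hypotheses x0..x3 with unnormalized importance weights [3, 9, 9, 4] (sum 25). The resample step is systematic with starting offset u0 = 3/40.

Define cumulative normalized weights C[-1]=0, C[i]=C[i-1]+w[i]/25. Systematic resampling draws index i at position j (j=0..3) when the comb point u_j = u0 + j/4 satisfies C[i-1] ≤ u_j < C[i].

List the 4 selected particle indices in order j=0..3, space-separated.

0 1 2 2

C = [3/25, 12/25, 21/25, 1]
j=0: u_0=3/40 ∈ [0, 3/25) → index 0
j=1: u_1=13/40 ∈ [3/25, 12/25) → index 1
j=2: u_2=23/40 ∈ [12/25, 21/25) → index 2
j=3: u_3=33/40 ∈ [12/25, 21/25) → index 2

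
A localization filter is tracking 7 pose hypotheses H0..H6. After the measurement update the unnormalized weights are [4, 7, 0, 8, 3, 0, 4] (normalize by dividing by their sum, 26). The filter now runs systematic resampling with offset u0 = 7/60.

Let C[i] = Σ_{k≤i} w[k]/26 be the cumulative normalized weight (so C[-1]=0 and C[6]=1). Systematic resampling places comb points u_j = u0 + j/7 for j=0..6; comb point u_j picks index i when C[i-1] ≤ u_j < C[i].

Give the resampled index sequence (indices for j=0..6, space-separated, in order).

C = [2/13, 11/26, 11/26, 19/26, 11/13, 11/13, 1]
j=0: u_0=7/60 ∈ [0, 2/13) → index 0
j=1: u_1=109/420 ∈ [2/13, 11/26) → index 1
j=2: u_2=169/420 ∈ [2/13, 11/26) → index 1
j=3: u_3=229/420 ∈ [11/26, 19/26) → index 3
j=4: u_4=289/420 ∈ [11/26, 19/26) → index 3
j=5: u_5=349/420 ∈ [19/26, 11/13) → index 4
j=6: u_6=409/420 ∈ [11/13, 1) → index 6

0 1 1 3 3 4 6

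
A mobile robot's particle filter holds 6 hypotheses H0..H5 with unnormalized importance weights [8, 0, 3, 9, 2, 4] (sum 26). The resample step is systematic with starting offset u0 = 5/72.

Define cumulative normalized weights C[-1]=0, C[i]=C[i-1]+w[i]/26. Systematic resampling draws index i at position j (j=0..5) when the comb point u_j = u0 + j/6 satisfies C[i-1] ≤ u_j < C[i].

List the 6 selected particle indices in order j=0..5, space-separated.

0 0 2 3 3 5

C = [4/13, 4/13, 11/26, 10/13, 11/13, 1]
j=0: u_0=5/72 ∈ [0, 4/13) → index 0
j=1: u_1=17/72 ∈ [0, 4/13) → index 0
j=2: u_2=29/72 ∈ [4/13, 11/26) → index 2
j=3: u_3=41/72 ∈ [11/26, 10/13) → index 3
j=4: u_4=53/72 ∈ [11/26, 10/13) → index 3
j=5: u_5=65/72 ∈ [11/13, 1) → index 5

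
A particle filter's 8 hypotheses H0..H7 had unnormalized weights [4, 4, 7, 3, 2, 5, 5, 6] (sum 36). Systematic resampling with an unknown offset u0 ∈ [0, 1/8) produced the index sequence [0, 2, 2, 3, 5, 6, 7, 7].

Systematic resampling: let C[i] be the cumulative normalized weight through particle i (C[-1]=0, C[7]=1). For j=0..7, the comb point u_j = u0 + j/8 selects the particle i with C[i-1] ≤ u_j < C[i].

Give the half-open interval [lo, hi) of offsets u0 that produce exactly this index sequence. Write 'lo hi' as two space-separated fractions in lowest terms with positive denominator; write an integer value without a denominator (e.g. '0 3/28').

7/72 1/9

C = [1/9, 2/9, 5/12, 1/2, 5/9, 25/36, 5/6, 1]
j=0 picked index 0: u0 ∈ [0, 1/9)
j=1 picked index 2: u0 ∈ [7/72, 7/24)
j=2 picked index 2: u0 ∈ [-1/36, 1/6)
j=3 picked index 3: u0 ∈ [1/24, 1/8)
j=4 picked index 5: u0 ∈ [1/18, 7/36)
j=5 picked index 6: u0 ∈ [5/72, 5/24)
j=6 picked index 7: u0 ∈ [1/12, 1/4)
j=7 picked index 7: u0 ∈ [-1/24, 1/8)
intersection: [7/72, 1/9)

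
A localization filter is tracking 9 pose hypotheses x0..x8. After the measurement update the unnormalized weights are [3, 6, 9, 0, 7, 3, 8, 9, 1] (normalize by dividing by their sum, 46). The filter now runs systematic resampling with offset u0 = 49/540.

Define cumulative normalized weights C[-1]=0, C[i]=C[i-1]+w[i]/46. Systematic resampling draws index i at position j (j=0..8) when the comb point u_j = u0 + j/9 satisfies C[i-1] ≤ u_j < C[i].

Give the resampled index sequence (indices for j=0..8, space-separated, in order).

C = [3/46, 9/46, 9/23, 9/23, 25/46, 14/23, 18/23, 45/46, 1]
j=0: u_0=49/540 ∈ [3/46, 9/46) → index 1
j=1: u_1=109/540 ∈ [9/46, 9/23) → index 2
j=2: u_2=169/540 ∈ [9/46, 9/23) → index 2
j=3: u_3=229/540 ∈ [9/23, 25/46) → index 4
j=4: u_4=289/540 ∈ [9/23, 25/46) → index 4
j=5: u_5=349/540 ∈ [14/23, 18/23) → index 6
j=6: u_6=409/540 ∈ [14/23, 18/23) → index 6
j=7: u_7=469/540 ∈ [18/23, 45/46) → index 7
j=8: u_8=529/540 ∈ [45/46, 1) → index 8

1 2 2 4 4 6 6 7 8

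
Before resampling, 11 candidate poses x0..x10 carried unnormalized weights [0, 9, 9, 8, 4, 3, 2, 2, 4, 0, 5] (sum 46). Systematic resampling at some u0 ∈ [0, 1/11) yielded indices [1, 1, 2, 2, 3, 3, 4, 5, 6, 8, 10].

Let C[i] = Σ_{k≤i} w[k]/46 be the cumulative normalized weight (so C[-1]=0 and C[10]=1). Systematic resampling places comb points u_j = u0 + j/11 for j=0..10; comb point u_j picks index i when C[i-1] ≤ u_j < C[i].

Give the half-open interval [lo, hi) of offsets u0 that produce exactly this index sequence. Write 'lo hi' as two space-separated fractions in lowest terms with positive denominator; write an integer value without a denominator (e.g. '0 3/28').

C = [0, 9/46, 9/23, 13/23, 15/23, 33/46, 35/46, 37/46, 41/46, 41/46, 1]
j=0 picked index 1: u0 ∈ [0, 9/46)
j=1 picked index 1: u0 ∈ [-1/11, 53/506)
j=2 picked index 2: u0 ∈ [7/506, 53/253)
j=3 picked index 2: u0 ∈ [-39/506, 30/253)
j=4 picked index 3: u0 ∈ [7/253, 51/253)
j=5 picked index 3: u0 ∈ [-16/253, 28/253)
j=6 picked index 4: u0 ∈ [5/253, 27/253)
j=7 picked index 5: u0 ∈ [4/253, 41/506)
j=8 picked index 6: u0 ∈ [-5/506, 17/506)
j=9 picked index 8: u0 ∈ [-7/506, 37/506)
j=10 picked index 10: u0 ∈ [-9/506, 1/11)
intersection: [7/253, 17/506)

7/253 17/506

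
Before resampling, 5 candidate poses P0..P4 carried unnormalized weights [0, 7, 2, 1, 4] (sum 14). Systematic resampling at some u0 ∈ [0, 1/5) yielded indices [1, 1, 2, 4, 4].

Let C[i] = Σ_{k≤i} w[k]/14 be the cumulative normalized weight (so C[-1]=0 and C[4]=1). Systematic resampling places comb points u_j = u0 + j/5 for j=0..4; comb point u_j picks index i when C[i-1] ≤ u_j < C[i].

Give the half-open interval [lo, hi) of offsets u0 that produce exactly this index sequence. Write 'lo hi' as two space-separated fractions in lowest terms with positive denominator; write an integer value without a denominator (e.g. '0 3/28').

4/35 1/5

C = [0, 1/2, 9/14, 5/7, 1]
j=0 picked index 1: u0 ∈ [0, 1/2)
j=1 picked index 1: u0 ∈ [-1/5, 3/10)
j=2 picked index 2: u0 ∈ [1/10, 17/70)
j=3 picked index 4: u0 ∈ [4/35, 2/5)
j=4 picked index 4: u0 ∈ [-3/35, 1/5)
intersection: [4/35, 1/5)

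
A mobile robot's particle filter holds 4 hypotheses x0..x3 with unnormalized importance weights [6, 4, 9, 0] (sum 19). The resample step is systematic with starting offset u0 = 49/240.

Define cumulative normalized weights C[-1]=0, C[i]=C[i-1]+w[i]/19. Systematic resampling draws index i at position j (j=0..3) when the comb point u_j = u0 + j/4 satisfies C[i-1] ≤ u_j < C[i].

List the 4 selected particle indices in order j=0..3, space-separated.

C = [6/19, 10/19, 1, 1]
j=0: u_0=49/240 ∈ [0, 6/19) → index 0
j=1: u_1=109/240 ∈ [6/19, 10/19) → index 1
j=2: u_2=169/240 ∈ [10/19, 1) → index 2
j=3: u_3=229/240 ∈ [10/19, 1) → index 2

0 1 2 2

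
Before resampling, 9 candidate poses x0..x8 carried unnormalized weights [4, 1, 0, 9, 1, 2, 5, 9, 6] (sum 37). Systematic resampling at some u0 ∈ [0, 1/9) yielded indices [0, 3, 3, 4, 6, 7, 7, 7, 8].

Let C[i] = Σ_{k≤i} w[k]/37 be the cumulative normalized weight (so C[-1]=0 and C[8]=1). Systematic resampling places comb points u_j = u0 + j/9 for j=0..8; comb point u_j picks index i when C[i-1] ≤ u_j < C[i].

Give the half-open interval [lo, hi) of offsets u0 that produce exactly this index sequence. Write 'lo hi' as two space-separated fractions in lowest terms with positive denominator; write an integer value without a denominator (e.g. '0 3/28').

5/111 20/333

C = [4/37, 5/37, 5/37, 14/37, 15/37, 17/37, 22/37, 31/37, 1]
j=0 picked index 0: u0 ∈ [0, 4/37)
j=1 picked index 3: u0 ∈ [8/333, 89/333)
j=2 picked index 3: u0 ∈ [-29/333, 52/333)
j=3 picked index 4: u0 ∈ [5/111, 8/111)
j=4 picked index 6: u0 ∈ [5/333, 50/333)
j=5 picked index 7: u0 ∈ [13/333, 94/333)
j=6 picked index 7: u0 ∈ [-8/111, 19/111)
j=7 picked index 7: u0 ∈ [-61/333, 20/333)
j=8 picked index 8: u0 ∈ [-17/333, 1/9)
intersection: [5/111, 20/333)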